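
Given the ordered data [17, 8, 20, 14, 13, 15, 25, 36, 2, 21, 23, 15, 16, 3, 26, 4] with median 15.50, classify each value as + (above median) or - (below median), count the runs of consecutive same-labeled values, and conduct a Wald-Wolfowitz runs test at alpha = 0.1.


Step 1: Compute median = 15.50; label A = above, B = below.
Labels in order: ABABBBAABAABABAB  (n_A = 8, n_B = 8)
Step 2: Count runs R = 12.
Step 3: Under H0 (random ordering), E[R] = 2*n_A*n_B/(n_A+n_B) + 1 = 2*8*8/16 + 1 = 9.0000.
        Var[R] = 2*n_A*n_B*(2*n_A*n_B - n_A - n_B) / ((n_A+n_B)^2 * (n_A+n_B-1)) = 14336/3840 = 3.7333.
        SD[R] = 1.9322.
Step 4: Continuity-corrected z = (R - 0.5 - E[R]) / SD[R] = (12 - 0.5 - 9.0000) / 1.9322 = 1.2939.
Step 5: Two-sided p-value via normal approximation = 2*(1 - Phi(|z|)) = 0.195709.
Step 6: alpha = 0.1. fail to reject H0.

R = 12, z = 1.2939, p = 0.195709, fail to reject H0.


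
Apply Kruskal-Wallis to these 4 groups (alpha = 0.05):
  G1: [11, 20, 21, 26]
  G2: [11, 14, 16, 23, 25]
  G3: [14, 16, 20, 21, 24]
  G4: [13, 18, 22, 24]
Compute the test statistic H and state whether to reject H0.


Step 1: Combine all N = 18 observations and assign midranks.
sorted (value, group, rank): (11,G1,1.5), (11,G2,1.5), (13,G4,3), (14,G2,4.5), (14,G3,4.5), (16,G2,6.5), (16,G3,6.5), (18,G4,8), (20,G1,9.5), (20,G3,9.5), (21,G1,11.5), (21,G3,11.5), (22,G4,13), (23,G2,14), (24,G3,15.5), (24,G4,15.5), (25,G2,17), (26,G1,18)
Step 2: Sum ranks within each group.
R_1 = 40.5 (n_1 = 4)
R_2 = 43.5 (n_2 = 5)
R_3 = 47.5 (n_3 = 5)
R_4 = 39.5 (n_4 = 4)
Step 3: H = 12/(N(N+1)) * sum(R_i^2/n_i) - 3(N+1)
     = 12/(18*19) * (40.5^2/4 + 43.5^2/5 + 47.5^2/5 + 39.5^2/4) - 3*19
     = 0.035088 * 1629.83 - 57
     = 0.186842.
Step 4: Ties present; correction factor C = 1 - 36/(18^3 - 18) = 0.993808. Corrected H = 0.186842 / 0.993808 = 0.188006.
Step 5: Under H0, H ~ chi^2(3); p-value = 0.979502.
Step 6: alpha = 0.05. fail to reject H0.

H = 0.1880, df = 3, p = 0.979502, fail to reject H0.


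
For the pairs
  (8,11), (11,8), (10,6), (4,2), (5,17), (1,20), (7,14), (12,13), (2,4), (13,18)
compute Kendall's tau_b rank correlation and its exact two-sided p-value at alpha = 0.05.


Step 1: Enumerate the 45 unordered pairs (i,j) with i<j and classify each by sign(x_j-x_i) * sign(y_j-y_i).
  (1,2):dx=+3,dy=-3->D; (1,3):dx=+2,dy=-5->D; (1,4):dx=-4,dy=-9->C; (1,5):dx=-3,dy=+6->D
  (1,6):dx=-7,dy=+9->D; (1,7):dx=-1,dy=+3->D; (1,8):dx=+4,dy=+2->C; (1,9):dx=-6,dy=-7->C
  (1,10):dx=+5,dy=+7->C; (2,3):dx=-1,dy=-2->C; (2,4):dx=-7,dy=-6->C; (2,5):dx=-6,dy=+9->D
  (2,6):dx=-10,dy=+12->D; (2,7):dx=-4,dy=+6->D; (2,8):dx=+1,dy=+5->C; (2,9):dx=-9,dy=-4->C
  (2,10):dx=+2,dy=+10->C; (3,4):dx=-6,dy=-4->C; (3,5):dx=-5,dy=+11->D; (3,6):dx=-9,dy=+14->D
  (3,7):dx=-3,dy=+8->D; (3,8):dx=+2,dy=+7->C; (3,9):dx=-8,dy=-2->C; (3,10):dx=+3,dy=+12->C
  (4,5):dx=+1,dy=+15->C; (4,6):dx=-3,dy=+18->D; (4,7):dx=+3,dy=+12->C; (4,8):dx=+8,dy=+11->C
  (4,9):dx=-2,dy=+2->D; (4,10):dx=+9,dy=+16->C; (5,6):dx=-4,dy=+3->D; (5,7):dx=+2,dy=-3->D
  (5,8):dx=+7,dy=-4->D; (5,9):dx=-3,dy=-13->C; (5,10):dx=+8,dy=+1->C; (6,7):dx=+6,dy=-6->D
  (6,8):dx=+11,dy=-7->D; (6,9):dx=+1,dy=-16->D; (6,10):dx=+12,dy=-2->D; (7,8):dx=+5,dy=-1->D
  (7,9):dx=-5,dy=-10->C; (7,10):dx=+6,dy=+4->C; (8,9):dx=-10,dy=-9->C; (8,10):dx=+1,dy=+5->C
  (9,10):dx=+11,dy=+14->C
Step 2: C = 24, D = 21, total pairs = 45.
Step 3: tau = (C - D)/(n(n-1)/2) = (24 - 21)/45 = 0.066667.
Step 4: Exact two-sided p-value (enumerate n! = 3628800 permutations of y under H0): p = 0.861801.
Step 5: alpha = 0.05. fail to reject H0.

tau_b = 0.0667 (C=24, D=21), p = 0.861801, fail to reject H0.


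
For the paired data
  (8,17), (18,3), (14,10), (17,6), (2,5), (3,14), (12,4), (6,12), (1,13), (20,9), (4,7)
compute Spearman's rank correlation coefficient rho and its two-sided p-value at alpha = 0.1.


Step 1: Rank x and y separately (midranks; no ties here).
rank(x): 8->6, 18->10, 14->8, 17->9, 2->2, 3->3, 12->7, 6->5, 1->1, 20->11, 4->4
rank(y): 17->11, 3->1, 10->7, 6->4, 5->3, 14->10, 4->2, 12->8, 13->9, 9->6, 7->5
Step 2: d_i = R_x(i) - R_y(i); compute d_i^2.
  (6-11)^2=25, (10-1)^2=81, (8-7)^2=1, (9-4)^2=25, (2-3)^2=1, (3-10)^2=49, (7-2)^2=25, (5-8)^2=9, (1-9)^2=64, (11-6)^2=25, (4-5)^2=1
sum(d^2) = 306.
Step 3: rho = 1 - 6*306 / (11*(11^2 - 1)) = 1 - 1836/1320 = -0.390909.
Step 4: Under H0, t = rho * sqrt((n-2)/(1-rho^2)) = -1.2741 ~ t(9).
Step 5: Two-sided p-value from the t-distribution with 9 df = 0.234540.
Step 6: alpha = 0.1. fail to reject H0.

rho = -0.3909, p = 0.234540, fail to reject H0 at alpha = 0.1.


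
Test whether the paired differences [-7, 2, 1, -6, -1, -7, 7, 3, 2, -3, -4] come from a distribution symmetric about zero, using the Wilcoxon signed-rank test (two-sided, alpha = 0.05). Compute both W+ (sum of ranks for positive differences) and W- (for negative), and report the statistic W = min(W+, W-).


Step 1: Drop any zero differences (none here) and take |d_i|.
|d| = [7, 2, 1, 6, 1, 7, 7, 3, 2, 3, 4]
Step 2: Midrank |d_i| (ties get averaged ranks).
ranks: |7|->10, |2|->3.5, |1|->1.5, |6|->8, |1|->1.5, |7|->10, |7|->10, |3|->5.5, |2|->3.5, |3|->5.5, |4|->7
Step 3: Attach original signs; sum ranks with positive sign and with negative sign.
W+ = 3.5 + 1.5 + 10 + 5.5 + 3.5 = 24
W- = 10 + 8 + 1.5 + 10 + 5.5 + 7 = 42
(Check: W+ + W- = 66 should equal n(n+1)/2 = 66.)
Step 4: Test statistic W = min(W+, W-) = 24.
Step 5: Ties in |d|, so use the tie-corrected normal approximation.
        E[W] = n(n+1)/4 = 11*12/4 = 33.
        Tie groups: |d|=1 (t=2), |d|=2 (t=2), |d|=3 (t=2), |d|=7 (t=3); sum(t^3 - t) = 42.
        Var[W] = n(n+1)(2n+1)/24 - sum(t^3-t)/48 = 3036/24 - 42/48 = 125.625.
        z = (W - E[W]) / sqrt(Var[W]) = (24 - 33) / 11.2083 = -0.8030.
        Two-sided p = 2*Phi(z) = 0.421987.
Step 6: alpha = 0.05. fail to reject H0.

W+ = 24, W- = 42, W = min = 24, p = 0.421987, fail to reject H0.


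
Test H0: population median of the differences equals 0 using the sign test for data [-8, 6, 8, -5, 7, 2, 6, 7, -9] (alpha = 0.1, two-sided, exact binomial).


Step 1: Discard zero differences. Original n = 9; n_eff = number of nonzero differences = 9.
Nonzero differences (with sign): -8, +6, +8, -5, +7, +2, +6, +7, -9
Step 2: Count signs: positive = 6, negative = 3.
Step 3: Under H0: P(positive) = 0.5, so the number of positives S ~ Bin(9, 0.5).
Step 4: Two-sided exact p-value = sum of Bin(9,0.5) probabilities at or below the observed probability = 0.507812.
Step 5: alpha = 0.1. fail to reject H0.

n_eff = 9, pos = 6, neg = 3, p = 0.507812, fail to reject H0.


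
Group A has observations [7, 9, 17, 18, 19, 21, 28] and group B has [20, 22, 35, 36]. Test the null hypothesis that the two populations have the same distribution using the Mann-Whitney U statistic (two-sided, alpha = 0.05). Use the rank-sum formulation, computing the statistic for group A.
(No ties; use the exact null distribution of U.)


Step 1: Combine and sort all 11 observations; assign midranks.
sorted (value, group): (7,X), (9,X), (17,X), (18,X), (19,X), (20,Y), (21,X), (22,Y), (28,X), (35,Y), (36,Y)
ranks: 7->1, 9->2, 17->3, 18->4, 19->5, 20->6, 21->7, 22->8, 28->9, 35->10, 36->11
Step 2: Rank sum for X: R1 = 1 + 2 + 3 + 4 + 5 + 7 + 9 = 31.
Step 3: U_X = R1 - n1(n1+1)/2 = 31 - 7*8/2 = 31 - 28 = 3.
       U_Y = n1*n2 - U_X = 28 - 3 = 25.
Step 4: No ties, so the exact null distribution of U (based on enumerating the C(11,7) = 330 equally likely rank assignments) gives the two-sided p-value.
Step 5: p-value = 0.042424; compare to alpha = 0.05. reject H0.

U_X = 3, p = 0.042424, reject H0 at alpha = 0.05.


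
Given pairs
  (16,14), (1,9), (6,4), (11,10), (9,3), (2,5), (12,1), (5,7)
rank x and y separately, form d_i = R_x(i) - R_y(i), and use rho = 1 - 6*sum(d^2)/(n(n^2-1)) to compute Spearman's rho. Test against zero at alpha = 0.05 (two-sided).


Step 1: Rank x and y separately (midranks; no ties here).
rank(x): 16->8, 1->1, 6->4, 11->6, 9->5, 2->2, 12->7, 5->3
rank(y): 14->8, 9->6, 4->3, 10->7, 3->2, 5->4, 1->1, 7->5
Step 2: d_i = R_x(i) - R_y(i); compute d_i^2.
  (8-8)^2=0, (1-6)^2=25, (4-3)^2=1, (6-7)^2=1, (5-2)^2=9, (2-4)^2=4, (7-1)^2=36, (3-5)^2=4
sum(d^2) = 80.
Step 3: rho = 1 - 6*80 / (8*(8^2 - 1)) = 1 - 480/504 = 0.047619.
Step 4: Under H0, t = rho * sqrt((n-2)/(1-rho^2)) = 0.1168 ~ t(6).
Step 5: Two-sided p-value from the t-distribution with 6 df = 0.910849.
Step 6: alpha = 0.05. fail to reject H0.

rho = 0.0476, p = 0.910849, fail to reject H0 at alpha = 0.05.


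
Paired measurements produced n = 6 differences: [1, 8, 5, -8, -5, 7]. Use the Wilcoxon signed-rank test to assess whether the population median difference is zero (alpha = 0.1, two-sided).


Step 1: Drop any zero differences (none here) and take |d_i|.
|d| = [1, 8, 5, 8, 5, 7]
Step 2: Midrank |d_i| (ties get averaged ranks).
ranks: |1|->1, |8|->5.5, |5|->2.5, |8|->5.5, |5|->2.5, |7|->4
Step 3: Attach original signs; sum ranks with positive sign and with negative sign.
W+ = 1 + 5.5 + 2.5 + 4 = 13
W- = 5.5 + 2.5 = 8
(Check: W+ + W- = 21 should equal n(n+1)/2 = 21.)
Step 4: Test statistic W = min(W+, W-) = 8.
Step 5: Ties in |d|, so use the tie-corrected normal approximation.
        E[W] = n(n+1)/4 = 6*7/4 = 10.5.
        Tie groups: |d|=5 (t=2), |d|=8 (t=2); sum(t^3 - t) = 12.
        Var[W] = n(n+1)(2n+1)/24 - sum(t^3-t)/48 = 546/24 - 12/48 = 22.5.
        z = (W - E[W]) / sqrt(Var[W]) = (8 - 10.5) / 4.7434 = -0.5270.
        Two-sided p = 2*Phi(z) = 0.598161.
Step 6: alpha = 0.1. fail to reject H0.

W+ = 13, W- = 8, W = min = 8, p = 0.598161, fail to reject H0.


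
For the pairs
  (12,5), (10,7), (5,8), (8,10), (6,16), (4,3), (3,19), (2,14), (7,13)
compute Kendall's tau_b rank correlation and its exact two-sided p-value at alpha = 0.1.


Step 1: Enumerate the 36 unordered pairs (i,j) with i<j and classify each by sign(x_j-x_i) * sign(y_j-y_i).
  (1,2):dx=-2,dy=+2->D; (1,3):dx=-7,dy=+3->D; (1,4):dx=-4,dy=+5->D; (1,5):dx=-6,dy=+11->D
  (1,6):dx=-8,dy=-2->C; (1,7):dx=-9,dy=+14->D; (1,8):dx=-10,dy=+9->D; (1,9):dx=-5,dy=+8->D
  (2,3):dx=-5,dy=+1->D; (2,4):dx=-2,dy=+3->D; (2,5):dx=-4,dy=+9->D; (2,6):dx=-6,dy=-4->C
  (2,7):dx=-7,dy=+12->D; (2,8):dx=-8,dy=+7->D; (2,9):dx=-3,dy=+6->D; (3,4):dx=+3,dy=+2->C
  (3,5):dx=+1,dy=+8->C; (3,6):dx=-1,dy=-5->C; (3,7):dx=-2,dy=+11->D; (3,8):dx=-3,dy=+6->D
  (3,9):dx=+2,dy=+5->C; (4,5):dx=-2,dy=+6->D; (4,6):dx=-4,dy=-7->C; (4,7):dx=-5,dy=+9->D
  (4,8):dx=-6,dy=+4->D; (4,9):dx=-1,dy=+3->D; (5,6):dx=-2,dy=-13->C; (5,7):dx=-3,dy=+3->D
  (5,8):dx=-4,dy=-2->C; (5,9):dx=+1,dy=-3->D; (6,7):dx=-1,dy=+16->D; (6,8):dx=-2,dy=+11->D
  (6,9):dx=+3,dy=+10->C; (7,8):dx=-1,dy=-5->C; (7,9):dx=+4,dy=-6->D; (8,9):dx=+5,dy=-1->D
Step 2: C = 11, D = 25, total pairs = 36.
Step 3: tau = (C - D)/(n(n-1)/2) = (11 - 25)/36 = -0.388889.
Step 4: Exact two-sided p-value (enumerate n! = 362880 permutations of y under H0): p = 0.180181.
Step 5: alpha = 0.1. fail to reject H0.

tau_b = -0.3889 (C=11, D=25), p = 0.180181, fail to reject H0.


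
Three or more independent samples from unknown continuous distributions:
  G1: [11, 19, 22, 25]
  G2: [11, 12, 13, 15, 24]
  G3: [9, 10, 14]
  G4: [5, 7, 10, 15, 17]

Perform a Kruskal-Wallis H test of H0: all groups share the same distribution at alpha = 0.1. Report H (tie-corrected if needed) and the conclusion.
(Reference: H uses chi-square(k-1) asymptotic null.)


Step 1: Combine all N = 17 observations and assign midranks.
sorted (value, group, rank): (5,G4,1), (7,G4,2), (9,G3,3), (10,G3,4.5), (10,G4,4.5), (11,G1,6.5), (11,G2,6.5), (12,G2,8), (13,G2,9), (14,G3,10), (15,G2,11.5), (15,G4,11.5), (17,G4,13), (19,G1,14), (22,G1,15), (24,G2,16), (25,G1,17)
Step 2: Sum ranks within each group.
R_1 = 52.5 (n_1 = 4)
R_2 = 51 (n_2 = 5)
R_3 = 17.5 (n_3 = 3)
R_4 = 32 (n_4 = 5)
Step 3: H = 12/(N(N+1)) * sum(R_i^2/n_i) - 3(N+1)
     = 12/(17*18) * (52.5^2/4 + 51^2/5 + 17.5^2/3 + 32^2/5) - 3*18
     = 0.039216 * 1516.15 - 54
     = 5.456699.
Step 4: Ties present; correction factor C = 1 - 18/(17^3 - 17) = 0.996324. Corrected H = 5.456699 / 0.996324 = 5.476835.
Step 5: Under H0, H ~ chi^2(3); p-value = 0.140031.
Step 6: alpha = 0.1. fail to reject H0.

H = 5.4768, df = 3, p = 0.140031, fail to reject H0.


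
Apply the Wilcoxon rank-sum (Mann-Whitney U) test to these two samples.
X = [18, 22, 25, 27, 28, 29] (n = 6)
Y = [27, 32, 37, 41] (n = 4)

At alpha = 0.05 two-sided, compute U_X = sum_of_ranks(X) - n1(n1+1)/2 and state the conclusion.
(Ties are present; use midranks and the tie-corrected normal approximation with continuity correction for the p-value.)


Step 1: Combine and sort all 10 observations; assign midranks.
sorted (value, group): (18,X), (22,X), (25,X), (27,X), (27,Y), (28,X), (29,X), (32,Y), (37,Y), (41,Y)
ranks: 18->1, 22->2, 25->3, 27->4.5, 27->4.5, 28->6, 29->7, 32->8, 37->9, 41->10
Step 2: Rank sum for X: R1 = 1 + 2 + 3 + 4.5 + 6 + 7 = 23.5.
Step 3: U_X = R1 - n1(n1+1)/2 = 23.5 - 6*7/2 = 23.5 - 21 = 2.5.
       U_Y = n1*n2 - U_X = 24 - 2.5 = 21.5.
Step 4: Ties are present, so use the tie-corrected normal approximation (with continuity correction) for the p-value.
Step 5: p-value = 0.054273; compare to alpha = 0.05. fail to reject H0.

U_X = 2.5, p = 0.054273, fail to reject H0 at alpha = 0.05.


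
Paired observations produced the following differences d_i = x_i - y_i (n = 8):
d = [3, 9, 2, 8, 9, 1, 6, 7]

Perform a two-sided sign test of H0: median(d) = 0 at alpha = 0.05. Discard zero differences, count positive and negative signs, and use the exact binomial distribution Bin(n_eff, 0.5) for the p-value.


Step 1: Discard zero differences. Original n = 8; n_eff = number of nonzero differences = 8.
Nonzero differences (with sign): +3, +9, +2, +8, +9, +1, +6, +7
Step 2: Count signs: positive = 8, negative = 0.
Step 3: Under H0: P(positive) = 0.5, so the number of positives S ~ Bin(8, 0.5).
Step 4: Two-sided exact p-value = sum of Bin(8,0.5) probabilities at or below the observed probability = 0.007812.
Step 5: alpha = 0.05. reject H0.

n_eff = 8, pos = 8, neg = 0, p = 0.007812, reject H0.


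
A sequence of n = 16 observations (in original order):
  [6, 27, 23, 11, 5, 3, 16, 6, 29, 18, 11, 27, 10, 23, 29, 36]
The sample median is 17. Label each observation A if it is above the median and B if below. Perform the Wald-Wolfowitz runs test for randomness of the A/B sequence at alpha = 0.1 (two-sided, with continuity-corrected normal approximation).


Step 1: Compute median = 17; label A = above, B = below.
Labels in order: BAABBBBBAABABAAA  (n_A = 8, n_B = 8)
Step 2: Count runs R = 8.
Step 3: Under H0 (random ordering), E[R] = 2*n_A*n_B/(n_A+n_B) + 1 = 2*8*8/16 + 1 = 9.0000.
        Var[R] = 2*n_A*n_B*(2*n_A*n_B - n_A - n_B) / ((n_A+n_B)^2 * (n_A+n_B-1)) = 14336/3840 = 3.7333.
        SD[R] = 1.9322.
Step 4: Continuity-corrected z = (R + 0.5 - E[R]) / SD[R] = (8 + 0.5 - 9.0000) / 1.9322 = -0.2588.
Step 5: Two-sided p-value via normal approximation = 2*(1 - Phi(|z|)) = 0.795809.
Step 6: alpha = 0.1. fail to reject H0.

R = 8, z = -0.2588, p = 0.795809, fail to reject H0.


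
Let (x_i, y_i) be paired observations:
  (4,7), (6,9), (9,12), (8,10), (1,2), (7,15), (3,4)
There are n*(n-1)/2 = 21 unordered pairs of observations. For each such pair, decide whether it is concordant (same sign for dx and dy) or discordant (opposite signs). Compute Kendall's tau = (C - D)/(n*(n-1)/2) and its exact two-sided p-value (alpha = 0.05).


Step 1: Enumerate the 21 unordered pairs (i,j) with i<j and classify each by sign(x_j-x_i) * sign(y_j-y_i).
  (1,2):dx=+2,dy=+2->C; (1,3):dx=+5,dy=+5->C; (1,4):dx=+4,dy=+3->C; (1,5):dx=-3,dy=-5->C
  (1,6):dx=+3,dy=+8->C; (1,7):dx=-1,dy=-3->C; (2,3):dx=+3,dy=+3->C; (2,4):dx=+2,dy=+1->C
  (2,5):dx=-5,dy=-7->C; (2,6):dx=+1,dy=+6->C; (2,7):dx=-3,dy=-5->C; (3,4):dx=-1,dy=-2->C
  (3,5):dx=-8,dy=-10->C; (3,6):dx=-2,dy=+3->D; (3,7):dx=-6,dy=-8->C; (4,5):dx=-7,dy=-8->C
  (4,6):dx=-1,dy=+5->D; (4,7):dx=-5,dy=-6->C; (5,6):dx=+6,dy=+13->C; (5,7):dx=+2,dy=+2->C
  (6,7):dx=-4,dy=-11->C
Step 2: C = 19, D = 2, total pairs = 21.
Step 3: tau = (C - D)/(n(n-1)/2) = (19 - 2)/21 = 0.809524.
Step 4: Exact two-sided p-value (enumerate n! = 5040 permutations of y under H0): p = 0.010714.
Step 5: alpha = 0.05. reject H0.

tau_b = 0.8095 (C=19, D=2), p = 0.010714, reject H0.


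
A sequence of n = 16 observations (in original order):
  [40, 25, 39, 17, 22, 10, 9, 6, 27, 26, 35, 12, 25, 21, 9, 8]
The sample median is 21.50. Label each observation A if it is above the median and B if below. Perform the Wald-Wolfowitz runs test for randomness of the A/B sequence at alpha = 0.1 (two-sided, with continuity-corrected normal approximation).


Step 1: Compute median = 21.50; label A = above, B = below.
Labels in order: AAABABBBAAABABBB  (n_A = 8, n_B = 8)
Step 2: Count runs R = 8.
Step 3: Under H0 (random ordering), E[R] = 2*n_A*n_B/(n_A+n_B) + 1 = 2*8*8/16 + 1 = 9.0000.
        Var[R] = 2*n_A*n_B*(2*n_A*n_B - n_A - n_B) / ((n_A+n_B)^2 * (n_A+n_B-1)) = 14336/3840 = 3.7333.
        SD[R] = 1.9322.
Step 4: Continuity-corrected z = (R + 0.5 - E[R]) / SD[R] = (8 + 0.5 - 9.0000) / 1.9322 = -0.2588.
Step 5: Two-sided p-value via normal approximation = 2*(1 - Phi(|z|)) = 0.795809.
Step 6: alpha = 0.1. fail to reject H0.

R = 8, z = -0.2588, p = 0.795809, fail to reject H0.


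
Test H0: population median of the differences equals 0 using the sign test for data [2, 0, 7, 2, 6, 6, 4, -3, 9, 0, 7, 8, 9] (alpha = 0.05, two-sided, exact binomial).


Step 1: Discard zero differences. Original n = 13; n_eff = number of nonzero differences = 11.
Nonzero differences (with sign): +2, +7, +2, +6, +6, +4, -3, +9, +7, +8, +9
Step 2: Count signs: positive = 10, negative = 1.
Step 3: Under H0: P(positive) = 0.5, so the number of positives S ~ Bin(11, 0.5).
Step 4: Two-sided exact p-value = sum of Bin(11,0.5) probabilities at or below the observed probability = 0.011719.
Step 5: alpha = 0.05. reject H0.

n_eff = 11, pos = 10, neg = 1, p = 0.011719, reject H0.


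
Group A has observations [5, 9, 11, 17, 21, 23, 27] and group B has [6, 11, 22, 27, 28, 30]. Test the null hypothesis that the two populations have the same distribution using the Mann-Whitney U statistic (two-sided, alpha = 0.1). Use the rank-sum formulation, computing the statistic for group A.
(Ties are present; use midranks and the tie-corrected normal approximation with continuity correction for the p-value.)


Step 1: Combine and sort all 13 observations; assign midranks.
sorted (value, group): (5,X), (6,Y), (9,X), (11,X), (11,Y), (17,X), (21,X), (22,Y), (23,X), (27,X), (27,Y), (28,Y), (30,Y)
ranks: 5->1, 6->2, 9->3, 11->4.5, 11->4.5, 17->6, 21->7, 22->8, 23->9, 27->10.5, 27->10.5, 28->12, 30->13
Step 2: Rank sum for X: R1 = 1 + 3 + 4.5 + 6 + 7 + 9 + 10.5 = 41.
Step 3: U_X = R1 - n1(n1+1)/2 = 41 - 7*8/2 = 41 - 28 = 13.
       U_Y = n1*n2 - U_X = 42 - 13 = 29.
Step 4: Ties are present, so use the tie-corrected normal approximation (with continuity correction) for the p-value.
Step 5: p-value = 0.282651; compare to alpha = 0.1. fail to reject H0.

U_X = 13, p = 0.282651, fail to reject H0 at alpha = 0.1.


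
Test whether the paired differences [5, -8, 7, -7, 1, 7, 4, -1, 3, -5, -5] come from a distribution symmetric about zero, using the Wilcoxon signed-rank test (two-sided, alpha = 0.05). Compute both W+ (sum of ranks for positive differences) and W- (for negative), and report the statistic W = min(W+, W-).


Step 1: Drop any zero differences (none here) and take |d_i|.
|d| = [5, 8, 7, 7, 1, 7, 4, 1, 3, 5, 5]
Step 2: Midrank |d_i| (ties get averaged ranks).
ranks: |5|->6, |8|->11, |7|->9, |7|->9, |1|->1.5, |7|->9, |4|->4, |1|->1.5, |3|->3, |5|->6, |5|->6
Step 3: Attach original signs; sum ranks with positive sign and with negative sign.
W+ = 6 + 9 + 1.5 + 9 + 4 + 3 = 32.5
W- = 11 + 9 + 1.5 + 6 + 6 = 33.5
(Check: W+ + W- = 66 should equal n(n+1)/2 = 66.)
Step 4: Test statistic W = min(W+, W-) = 32.5.
Step 5: Ties in |d|, so use the tie-corrected normal approximation.
        E[W] = n(n+1)/4 = 11*12/4 = 33.
        Tie groups: |d|=1 (t=2), |d|=5 (t=3), |d|=7 (t=3); sum(t^3 - t) = 54.
        Var[W] = n(n+1)(2n+1)/24 - sum(t^3-t)/48 = 3036/24 - 54/48 = 125.375.
        z = (W - E[W]) / sqrt(Var[W]) = (32.5 - 33) / 11.1971 = -0.0447.
        Two-sided p = 2*Phi(z) = 0.964383.
Step 6: alpha = 0.05. fail to reject H0.

W+ = 32.5, W- = 33.5, W = min = 32.5, p = 0.964383, fail to reject H0.


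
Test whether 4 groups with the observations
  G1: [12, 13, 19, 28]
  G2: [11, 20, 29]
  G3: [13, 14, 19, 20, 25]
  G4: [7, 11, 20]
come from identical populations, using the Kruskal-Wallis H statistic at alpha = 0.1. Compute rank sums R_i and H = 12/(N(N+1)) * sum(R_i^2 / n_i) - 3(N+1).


Step 1: Combine all N = 15 observations and assign midranks.
sorted (value, group, rank): (7,G4,1), (11,G2,2.5), (11,G4,2.5), (12,G1,4), (13,G1,5.5), (13,G3,5.5), (14,G3,7), (19,G1,8.5), (19,G3,8.5), (20,G2,11), (20,G3,11), (20,G4,11), (25,G3,13), (28,G1,14), (29,G2,15)
Step 2: Sum ranks within each group.
R_1 = 32 (n_1 = 4)
R_2 = 28.5 (n_2 = 3)
R_3 = 45 (n_3 = 5)
R_4 = 14.5 (n_4 = 3)
Step 3: H = 12/(N(N+1)) * sum(R_i^2/n_i) - 3(N+1)
     = 12/(15*16) * (32^2/4 + 28.5^2/3 + 45^2/5 + 14.5^2/3) - 3*16
     = 0.050000 * 1001.83 - 48
     = 2.091667.
Step 4: Ties present; correction factor C = 1 - 42/(15^3 - 15) = 0.987500. Corrected H = 2.091667 / 0.987500 = 2.118143.
Step 5: Under H0, H ~ chi^2(3); p-value = 0.548251.
Step 6: alpha = 0.1. fail to reject H0.

H = 2.1181, df = 3, p = 0.548251, fail to reject H0.


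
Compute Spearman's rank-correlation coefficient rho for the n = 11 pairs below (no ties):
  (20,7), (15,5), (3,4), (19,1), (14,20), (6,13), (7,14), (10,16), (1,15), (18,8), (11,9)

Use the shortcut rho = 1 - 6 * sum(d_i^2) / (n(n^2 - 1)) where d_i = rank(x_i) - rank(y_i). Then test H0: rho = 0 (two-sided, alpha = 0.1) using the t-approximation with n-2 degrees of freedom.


Step 1: Rank x and y separately (midranks; no ties here).
rank(x): 20->11, 15->8, 3->2, 19->10, 14->7, 6->3, 7->4, 10->5, 1->1, 18->9, 11->6
rank(y): 7->4, 5->3, 4->2, 1->1, 20->11, 13->7, 14->8, 16->10, 15->9, 8->5, 9->6
Step 2: d_i = R_x(i) - R_y(i); compute d_i^2.
  (11-4)^2=49, (8-3)^2=25, (2-2)^2=0, (10-1)^2=81, (7-11)^2=16, (3-7)^2=16, (4-8)^2=16, (5-10)^2=25, (1-9)^2=64, (9-5)^2=16, (6-6)^2=0
sum(d^2) = 308.
Step 3: rho = 1 - 6*308 / (11*(11^2 - 1)) = 1 - 1848/1320 = -0.400000.
Step 4: Under H0, t = rho * sqrt((n-2)/(1-rho^2)) = -1.3093 ~ t(9).
Step 5: Two-sided p-value from the t-distribution with 9 df = 0.222868.
Step 6: alpha = 0.1. fail to reject H0.

rho = -0.4000, p = 0.222868, fail to reject H0 at alpha = 0.1.


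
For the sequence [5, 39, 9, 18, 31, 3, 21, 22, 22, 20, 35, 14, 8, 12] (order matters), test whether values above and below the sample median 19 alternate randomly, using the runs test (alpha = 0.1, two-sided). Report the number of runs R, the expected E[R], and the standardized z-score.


Step 1: Compute median = 19; label A = above, B = below.
Labels in order: BABBABAAAAABBB  (n_A = 7, n_B = 7)
Step 2: Count runs R = 7.
Step 3: Under H0 (random ordering), E[R] = 2*n_A*n_B/(n_A+n_B) + 1 = 2*7*7/14 + 1 = 8.0000.
        Var[R] = 2*n_A*n_B*(2*n_A*n_B - n_A - n_B) / ((n_A+n_B)^2 * (n_A+n_B-1)) = 8232/2548 = 3.2308.
        SD[R] = 1.7974.
Step 4: Continuity-corrected z = (R + 0.5 - E[R]) / SD[R] = (7 + 0.5 - 8.0000) / 1.7974 = -0.2782.
Step 5: Two-sided p-value via normal approximation = 2*(1 - Phi(|z|)) = 0.780879.
Step 6: alpha = 0.1. fail to reject H0.

R = 7, z = -0.2782, p = 0.780879, fail to reject H0.


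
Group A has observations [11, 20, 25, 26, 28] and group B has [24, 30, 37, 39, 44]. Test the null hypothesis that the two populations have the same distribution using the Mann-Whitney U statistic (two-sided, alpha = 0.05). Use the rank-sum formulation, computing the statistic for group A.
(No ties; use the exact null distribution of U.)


Step 1: Combine and sort all 10 observations; assign midranks.
sorted (value, group): (11,X), (20,X), (24,Y), (25,X), (26,X), (28,X), (30,Y), (37,Y), (39,Y), (44,Y)
ranks: 11->1, 20->2, 24->3, 25->4, 26->5, 28->6, 30->7, 37->8, 39->9, 44->10
Step 2: Rank sum for X: R1 = 1 + 2 + 4 + 5 + 6 = 18.
Step 3: U_X = R1 - n1(n1+1)/2 = 18 - 5*6/2 = 18 - 15 = 3.
       U_Y = n1*n2 - U_X = 25 - 3 = 22.
Step 4: No ties, so the exact null distribution of U (based on enumerating the C(10,5) = 252 equally likely rank assignments) gives the two-sided p-value.
Step 5: p-value = 0.055556; compare to alpha = 0.05. fail to reject H0.

U_X = 3, p = 0.055556, fail to reject H0 at alpha = 0.05.


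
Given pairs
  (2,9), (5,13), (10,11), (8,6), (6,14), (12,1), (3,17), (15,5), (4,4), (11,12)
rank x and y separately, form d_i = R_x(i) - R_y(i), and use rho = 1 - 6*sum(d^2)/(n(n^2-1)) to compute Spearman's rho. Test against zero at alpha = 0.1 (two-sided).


Step 1: Rank x and y separately (midranks; no ties here).
rank(x): 2->1, 5->4, 10->7, 8->6, 6->5, 12->9, 3->2, 15->10, 4->3, 11->8
rank(y): 9->5, 13->8, 11->6, 6->4, 14->9, 1->1, 17->10, 5->3, 4->2, 12->7
Step 2: d_i = R_x(i) - R_y(i); compute d_i^2.
  (1-5)^2=16, (4-8)^2=16, (7-6)^2=1, (6-4)^2=4, (5-9)^2=16, (9-1)^2=64, (2-10)^2=64, (10-3)^2=49, (3-2)^2=1, (8-7)^2=1
sum(d^2) = 232.
Step 3: rho = 1 - 6*232 / (10*(10^2 - 1)) = 1 - 1392/990 = -0.406061.
Step 4: Under H0, t = rho * sqrt((n-2)/(1-rho^2)) = -1.2568 ~ t(8).
Step 5: Two-sided p-value from the t-distribution with 8 df = 0.244282.
Step 6: alpha = 0.1. fail to reject H0.

rho = -0.4061, p = 0.244282, fail to reject H0 at alpha = 0.1.


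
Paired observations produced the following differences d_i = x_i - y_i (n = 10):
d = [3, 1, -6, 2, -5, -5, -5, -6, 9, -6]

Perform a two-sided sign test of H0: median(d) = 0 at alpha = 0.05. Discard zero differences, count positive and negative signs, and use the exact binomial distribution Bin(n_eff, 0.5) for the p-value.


Step 1: Discard zero differences. Original n = 10; n_eff = number of nonzero differences = 10.
Nonzero differences (with sign): +3, +1, -6, +2, -5, -5, -5, -6, +9, -6
Step 2: Count signs: positive = 4, negative = 6.
Step 3: Under H0: P(positive) = 0.5, so the number of positives S ~ Bin(10, 0.5).
Step 4: Two-sided exact p-value = sum of Bin(10,0.5) probabilities at or below the observed probability = 0.753906.
Step 5: alpha = 0.05. fail to reject H0.

n_eff = 10, pos = 4, neg = 6, p = 0.753906, fail to reject H0.


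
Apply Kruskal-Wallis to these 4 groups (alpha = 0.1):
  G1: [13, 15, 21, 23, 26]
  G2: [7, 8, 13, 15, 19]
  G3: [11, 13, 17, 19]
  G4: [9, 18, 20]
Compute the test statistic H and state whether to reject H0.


Step 1: Combine all N = 17 observations and assign midranks.
sorted (value, group, rank): (7,G2,1), (8,G2,2), (9,G4,3), (11,G3,4), (13,G1,6), (13,G2,6), (13,G3,6), (15,G1,8.5), (15,G2,8.5), (17,G3,10), (18,G4,11), (19,G2,12.5), (19,G3,12.5), (20,G4,14), (21,G1,15), (23,G1,16), (26,G1,17)
Step 2: Sum ranks within each group.
R_1 = 62.5 (n_1 = 5)
R_2 = 30 (n_2 = 5)
R_3 = 32.5 (n_3 = 4)
R_4 = 28 (n_4 = 3)
Step 3: H = 12/(N(N+1)) * sum(R_i^2/n_i) - 3(N+1)
     = 12/(17*18) * (62.5^2/5 + 30^2/5 + 32.5^2/4 + 28^2/3) - 3*18
     = 0.039216 * 1486.65 - 54
     = 4.299837.
Step 4: Ties present; correction factor C = 1 - 36/(17^3 - 17) = 0.992647. Corrected H = 4.299837 / 0.992647 = 4.331687.
Step 5: Under H0, H ~ chi^2(3); p-value = 0.227804.
Step 6: alpha = 0.1. fail to reject H0.

H = 4.3317, df = 3, p = 0.227804, fail to reject H0.


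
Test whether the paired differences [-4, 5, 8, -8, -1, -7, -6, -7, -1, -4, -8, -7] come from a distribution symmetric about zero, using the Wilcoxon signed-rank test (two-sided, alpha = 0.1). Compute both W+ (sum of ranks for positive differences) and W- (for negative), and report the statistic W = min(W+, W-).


Step 1: Drop any zero differences (none here) and take |d_i|.
|d| = [4, 5, 8, 8, 1, 7, 6, 7, 1, 4, 8, 7]
Step 2: Midrank |d_i| (ties get averaged ranks).
ranks: |4|->3.5, |5|->5, |8|->11, |8|->11, |1|->1.5, |7|->8, |6|->6, |7|->8, |1|->1.5, |4|->3.5, |8|->11, |7|->8
Step 3: Attach original signs; sum ranks with positive sign and with negative sign.
W+ = 5 + 11 = 16
W- = 3.5 + 11 + 1.5 + 8 + 6 + 8 + 1.5 + 3.5 + 11 + 8 = 62
(Check: W+ + W- = 78 should equal n(n+1)/2 = 78.)
Step 4: Test statistic W = min(W+, W-) = 16.
Step 5: Ties in |d|, so use the tie-corrected normal approximation.
        E[W] = n(n+1)/4 = 12*13/4 = 39.
        Tie groups: |d|=1 (t=2), |d|=4 (t=2), |d|=7 (t=3), |d|=8 (t=3); sum(t^3 - t) = 60.
        Var[W] = n(n+1)(2n+1)/24 - sum(t^3-t)/48 = 3900/24 - 60/48 = 161.25.
        z = (W - E[W]) / sqrt(Var[W]) = (16 - 39) / 12.6984 = -1.8112.
        Two-sided p = 2*Phi(z) = 0.070102.
Step 6: alpha = 0.1. reject H0.

W+ = 16, W- = 62, W = min = 16, p = 0.070102, reject H0.


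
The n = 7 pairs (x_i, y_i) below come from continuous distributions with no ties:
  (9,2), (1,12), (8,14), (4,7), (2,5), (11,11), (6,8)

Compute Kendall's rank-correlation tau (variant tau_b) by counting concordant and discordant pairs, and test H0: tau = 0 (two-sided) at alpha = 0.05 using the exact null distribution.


Step 1: Enumerate the 21 unordered pairs (i,j) with i<j and classify each by sign(x_j-x_i) * sign(y_j-y_i).
  (1,2):dx=-8,dy=+10->D; (1,3):dx=-1,dy=+12->D; (1,4):dx=-5,dy=+5->D; (1,5):dx=-7,dy=+3->D
  (1,6):dx=+2,dy=+9->C; (1,7):dx=-3,dy=+6->D; (2,3):dx=+7,dy=+2->C; (2,4):dx=+3,dy=-5->D
  (2,5):dx=+1,dy=-7->D; (2,6):dx=+10,dy=-1->D; (2,7):dx=+5,dy=-4->D; (3,4):dx=-4,dy=-7->C
  (3,5):dx=-6,dy=-9->C; (3,6):dx=+3,dy=-3->D; (3,7):dx=-2,dy=-6->C; (4,5):dx=-2,dy=-2->C
  (4,6):dx=+7,dy=+4->C; (4,7):dx=+2,dy=+1->C; (5,6):dx=+9,dy=+6->C; (5,7):dx=+4,dy=+3->C
  (6,7):dx=-5,dy=-3->C
Step 2: C = 11, D = 10, total pairs = 21.
Step 3: tau = (C - D)/(n(n-1)/2) = (11 - 10)/21 = 0.047619.
Step 4: Exact two-sided p-value (enumerate n! = 5040 permutations of y under H0): p = 1.000000.
Step 5: alpha = 0.05. fail to reject H0.

tau_b = 0.0476 (C=11, D=10), p = 1.000000, fail to reject H0.


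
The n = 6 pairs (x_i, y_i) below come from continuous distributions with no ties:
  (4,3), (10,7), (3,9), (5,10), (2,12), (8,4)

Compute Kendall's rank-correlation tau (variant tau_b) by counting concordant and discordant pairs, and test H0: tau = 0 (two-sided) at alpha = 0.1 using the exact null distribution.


Step 1: Enumerate the 15 unordered pairs (i,j) with i<j and classify each by sign(x_j-x_i) * sign(y_j-y_i).
  (1,2):dx=+6,dy=+4->C; (1,3):dx=-1,dy=+6->D; (1,4):dx=+1,dy=+7->C; (1,5):dx=-2,dy=+9->D
  (1,6):dx=+4,dy=+1->C; (2,3):dx=-7,dy=+2->D; (2,4):dx=-5,dy=+3->D; (2,5):dx=-8,dy=+5->D
  (2,6):dx=-2,dy=-3->C; (3,4):dx=+2,dy=+1->C; (3,5):dx=-1,dy=+3->D; (3,6):dx=+5,dy=-5->D
  (4,5):dx=-3,dy=+2->D; (4,6):dx=+3,dy=-6->D; (5,6):dx=+6,dy=-8->D
Step 2: C = 5, D = 10, total pairs = 15.
Step 3: tau = (C - D)/(n(n-1)/2) = (5 - 10)/15 = -0.333333.
Step 4: Exact two-sided p-value (enumerate n! = 720 permutations of y under H0): p = 0.469444.
Step 5: alpha = 0.1. fail to reject H0.

tau_b = -0.3333 (C=5, D=10), p = 0.469444, fail to reject H0.


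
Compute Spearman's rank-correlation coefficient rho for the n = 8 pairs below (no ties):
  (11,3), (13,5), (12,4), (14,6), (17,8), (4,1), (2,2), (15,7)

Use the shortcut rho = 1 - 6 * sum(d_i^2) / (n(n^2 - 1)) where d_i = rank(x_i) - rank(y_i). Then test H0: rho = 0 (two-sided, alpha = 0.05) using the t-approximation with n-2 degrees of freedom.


Step 1: Rank x and y separately (midranks; no ties here).
rank(x): 11->3, 13->5, 12->4, 14->6, 17->8, 4->2, 2->1, 15->7
rank(y): 3->3, 5->5, 4->4, 6->6, 8->8, 1->1, 2->2, 7->7
Step 2: d_i = R_x(i) - R_y(i); compute d_i^2.
  (3-3)^2=0, (5-5)^2=0, (4-4)^2=0, (6-6)^2=0, (8-8)^2=0, (2-1)^2=1, (1-2)^2=1, (7-7)^2=0
sum(d^2) = 2.
Step 3: rho = 1 - 6*2 / (8*(8^2 - 1)) = 1 - 12/504 = 0.976190.
Step 4: Under H0, t = rho * sqrt((n-2)/(1-rho^2)) = 11.0235 ~ t(6).
Step 5: Two-sided p-value from the t-distribution with 6 df = 0.000033.
Step 6: alpha = 0.05. reject H0.

rho = 0.9762, p = 0.000033, reject H0 at alpha = 0.05.


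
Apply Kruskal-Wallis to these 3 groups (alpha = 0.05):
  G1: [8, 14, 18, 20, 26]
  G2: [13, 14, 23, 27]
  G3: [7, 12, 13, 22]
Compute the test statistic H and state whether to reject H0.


Step 1: Combine all N = 13 observations and assign midranks.
sorted (value, group, rank): (7,G3,1), (8,G1,2), (12,G3,3), (13,G2,4.5), (13,G3,4.5), (14,G1,6.5), (14,G2,6.5), (18,G1,8), (20,G1,9), (22,G3,10), (23,G2,11), (26,G1,12), (27,G2,13)
Step 2: Sum ranks within each group.
R_1 = 37.5 (n_1 = 5)
R_2 = 35 (n_2 = 4)
R_3 = 18.5 (n_3 = 4)
Step 3: H = 12/(N(N+1)) * sum(R_i^2/n_i) - 3(N+1)
     = 12/(13*14) * (37.5^2/5 + 35^2/4 + 18.5^2/4) - 3*14
     = 0.065934 * 673.062 - 42
     = 2.377747.
Step 4: Ties present; correction factor C = 1 - 12/(13^3 - 13) = 0.994505. Corrected H = 2.377747 / 0.994505 = 2.390884.
Step 5: Under H0, H ~ chi^2(2); p-value = 0.302570.
Step 6: alpha = 0.05. fail to reject H0.

H = 2.3909, df = 2, p = 0.302570, fail to reject H0.


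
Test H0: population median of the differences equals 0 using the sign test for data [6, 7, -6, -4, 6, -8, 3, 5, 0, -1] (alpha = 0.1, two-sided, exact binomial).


Step 1: Discard zero differences. Original n = 10; n_eff = number of nonzero differences = 9.
Nonzero differences (with sign): +6, +7, -6, -4, +6, -8, +3, +5, -1
Step 2: Count signs: positive = 5, negative = 4.
Step 3: Under H0: P(positive) = 0.5, so the number of positives S ~ Bin(9, 0.5).
Step 4: Two-sided exact p-value = sum of Bin(9,0.5) probabilities at or below the observed probability = 1.000000.
Step 5: alpha = 0.1. fail to reject H0.

n_eff = 9, pos = 5, neg = 4, p = 1.000000, fail to reject H0.


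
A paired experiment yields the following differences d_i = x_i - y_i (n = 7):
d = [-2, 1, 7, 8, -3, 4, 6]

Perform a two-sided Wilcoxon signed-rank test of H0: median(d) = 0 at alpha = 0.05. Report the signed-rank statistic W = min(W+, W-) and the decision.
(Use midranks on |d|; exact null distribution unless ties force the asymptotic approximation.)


Step 1: Drop any zero differences (none here) and take |d_i|.
|d| = [2, 1, 7, 8, 3, 4, 6]
Step 2: Midrank |d_i| (ties get averaged ranks).
ranks: |2|->2, |1|->1, |7|->6, |8|->7, |3|->3, |4|->4, |6|->5
Step 3: Attach original signs; sum ranks with positive sign and with negative sign.
W+ = 1 + 6 + 7 + 4 + 5 = 23
W- = 2 + 3 = 5
(Check: W+ + W- = 28 should equal n(n+1)/2 = 28.)
Step 4: Test statistic W = min(W+, W-) = 5.
Step 5: No ties, so the exact null distribution over the 2^7 = 128 sign assignments gives the two-sided p-value = 0.156250.
Step 6: alpha = 0.05. fail to reject H0.

W+ = 23, W- = 5, W = min = 5, p = 0.156250, fail to reject H0.


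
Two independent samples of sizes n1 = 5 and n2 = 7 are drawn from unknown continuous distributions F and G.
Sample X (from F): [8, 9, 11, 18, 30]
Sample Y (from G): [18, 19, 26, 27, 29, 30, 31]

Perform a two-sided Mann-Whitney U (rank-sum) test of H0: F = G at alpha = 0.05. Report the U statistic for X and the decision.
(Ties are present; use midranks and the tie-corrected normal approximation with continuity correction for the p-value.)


Step 1: Combine and sort all 12 observations; assign midranks.
sorted (value, group): (8,X), (9,X), (11,X), (18,X), (18,Y), (19,Y), (26,Y), (27,Y), (29,Y), (30,X), (30,Y), (31,Y)
ranks: 8->1, 9->2, 11->3, 18->4.5, 18->4.5, 19->6, 26->7, 27->8, 29->9, 30->10.5, 30->10.5, 31->12
Step 2: Rank sum for X: R1 = 1 + 2 + 3 + 4.5 + 10.5 = 21.
Step 3: U_X = R1 - n1(n1+1)/2 = 21 - 5*6/2 = 21 - 15 = 6.
       U_Y = n1*n2 - U_X = 35 - 6 = 29.
Step 4: Ties are present, so use the tie-corrected normal approximation (with continuity correction) for the p-value.
Step 5: p-value = 0.073025; compare to alpha = 0.05. fail to reject H0.

U_X = 6, p = 0.073025, fail to reject H0 at alpha = 0.05.


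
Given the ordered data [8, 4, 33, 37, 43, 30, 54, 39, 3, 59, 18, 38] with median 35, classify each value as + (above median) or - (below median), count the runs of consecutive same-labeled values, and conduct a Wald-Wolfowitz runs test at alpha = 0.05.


Step 1: Compute median = 35; label A = above, B = below.
Labels in order: BBBAABAABABA  (n_A = 6, n_B = 6)
Step 2: Count runs R = 8.
Step 3: Under H0 (random ordering), E[R] = 2*n_A*n_B/(n_A+n_B) + 1 = 2*6*6/12 + 1 = 7.0000.
        Var[R] = 2*n_A*n_B*(2*n_A*n_B - n_A - n_B) / ((n_A+n_B)^2 * (n_A+n_B-1)) = 4320/1584 = 2.7273.
        SD[R] = 1.6514.
Step 4: Continuity-corrected z = (R - 0.5 - E[R]) / SD[R] = (8 - 0.5 - 7.0000) / 1.6514 = 0.3028.
Step 5: Two-sided p-value via normal approximation = 2*(1 - Phi(|z|)) = 0.762069.
Step 6: alpha = 0.05. fail to reject H0.

R = 8, z = 0.3028, p = 0.762069, fail to reject H0.


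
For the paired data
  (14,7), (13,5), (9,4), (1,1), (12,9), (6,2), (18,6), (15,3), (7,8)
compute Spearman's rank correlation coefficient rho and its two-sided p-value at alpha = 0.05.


Step 1: Rank x and y separately (midranks; no ties here).
rank(x): 14->7, 13->6, 9->4, 1->1, 12->5, 6->2, 18->9, 15->8, 7->3
rank(y): 7->7, 5->5, 4->4, 1->1, 9->9, 2->2, 6->6, 3->3, 8->8
Step 2: d_i = R_x(i) - R_y(i); compute d_i^2.
  (7-7)^2=0, (6-5)^2=1, (4-4)^2=0, (1-1)^2=0, (5-9)^2=16, (2-2)^2=0, (9-6)^2=9, (8-3)^2=25, (3-8)^2=25
sum(d^2) = 76.
Step 3: rho = 1 - 6*76 / (9*(9^2 - 1)) = 1 - 456/720 = 0.366667.
Step 4: Under H0, t = rho * sqrt((n-2)/(1-rho^2)) = 1.0427 ~ t(7).
Step 5: Two-sided p-value from the t-distribution with 7 df = 0.331740.
Step 6: alpha = 0.05. fail to reject H0.

rho = 0.3667, p = 0.331740, fail to reject H0 at alpha = 0.05.


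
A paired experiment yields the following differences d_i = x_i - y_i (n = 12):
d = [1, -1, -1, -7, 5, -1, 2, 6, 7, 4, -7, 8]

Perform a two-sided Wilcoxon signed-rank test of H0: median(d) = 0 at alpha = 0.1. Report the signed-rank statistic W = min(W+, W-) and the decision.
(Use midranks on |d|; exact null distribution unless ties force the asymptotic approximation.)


Step 1: Drop any zero differences (none here) and take |d_i|.
|d| = [1, 1, 1, 7, 5, 1, 2, 6, 7, 4, 7, 8]
Step 2: Midrank |d_i| (ties get averaged ranks).
ranks: |1|->2.5, |1|->2.5, |1|->2.5, |7|->10, |5|->7, |1|->2.5, |2|->5, |6|->8, |7|->10, |4|->6, |7|->10, |8|->12
Step 3: Attach original signs; sum ranks with positive sign and with negative sign.
W+ = 2.5 + 7 + 5 + 8 + 10 + 6 + 12 = 50.5
W- = 2.5 + 2.5 + 10 + 2.5 + 10 = 27.5
(Check: W+ + W- = 78 should equal n(n+1)/2 = 78.)
Step 4: Test statistic W = min(W+, W-) = 27.5.
Step 5: Ties in |d|, so use the tie-corrected normal approximation.
        E[W] = n(n+1)/4 = 12*13/4 = 39.
        Tie groups: |d|=1 (t=4), |d|=7 (t=3); sum(t^3 - t) = 84.
        Var[W] = n(n+1)(2n+1)/24 - sum(t^3-t)/48 = 3900/24 - 84/48 = 160.75.
        z = (W - E[W]) / sqrt(Var[W]) = (27.5 - 39) / 12.6787 = -0.9070.
        Two-sided p = 2*Phi(z) = 0.364390.
Step 6: alpha = 0.1. fail to reject H0.

W+ = 50.5, W- = 27.5, W = min = 27.5, p = 0.364390, fail to reject H0.


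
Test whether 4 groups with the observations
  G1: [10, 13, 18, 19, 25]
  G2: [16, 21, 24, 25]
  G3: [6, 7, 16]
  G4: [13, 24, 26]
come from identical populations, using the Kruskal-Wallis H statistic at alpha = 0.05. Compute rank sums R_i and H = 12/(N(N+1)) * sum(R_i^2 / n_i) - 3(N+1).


Step 1: Combine all N = 15 observations and assign midranks.
sorted (value, group, rank): (6,G3,1), (7,G3,2), (10,G1,3), (13,G1,4.5), (13,G4,4.5), (16,G2,6.5), (16,G3,6.5), (18,G1,8), (19,G1,9), (21,G2,10), (24,G2,11.5), (24,G4,11.5), (25,G1,13.5), (25,G2,13.5), (26,G4,15)
Step 2: Sum ranks within each group.
R_1 = 38 (n_1 = 5)
R_2 = 41.5 (n_2 = 4)
R_3 = 9.5 (n_3 = 3)
R_4 = 31 (n_4 = 3)
Step 3: H = 12/(N(N+1)) * sum(R_i^2/n_i) - 3(N+1)
     = 12/(15*16) * (38^2/5 + 41.5^2/4 + 9.5^2/3 + 31^2/3) - 3*16
     = 0.050000 * 1069.78 - 48
     = 5.488958.
Step 4: Ties present; correction factor C = 1 - 24/(15^3 - 15) = 0.992857. Corrected H = 5.488958 / 0.992857 = 5.528447.
Step 5: Under H0, H ~ chi^2(3); p-value = 0.136947.
Step 6: alpha = 0.05. fail to reject H0.

H = 5.5284, df = 3, p = 0.136947, fail to reject H0.


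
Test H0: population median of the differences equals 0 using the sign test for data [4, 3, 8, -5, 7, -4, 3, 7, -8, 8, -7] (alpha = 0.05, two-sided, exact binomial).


Step 1: Discard zero differences. Original n = 11; n_eff = number of nonzero differences = 11.
Nonzero differences (with sign): +4, +3, +8, -5, +7, -4, +3, +7, -8, +8, -7
Step 2: Count signs: positive = 7, negative = 4.
Step 3: Under H0: P(positive) = 0.5, so the number of positives S ~ Bin(11, 0.5).
Step 4: Two-sided exact p-value = sum of Bin(11,0.5) probabilities at or below the observed probability = 0.548828.
Step 5: alpha = 0.05. fail to reject H0.

n_eff = 11, pos = 7, neg = 4, p = 0.548828, fail to reject H0.
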